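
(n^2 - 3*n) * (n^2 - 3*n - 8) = n^4 - 6*n^3 + n^2 + 24*n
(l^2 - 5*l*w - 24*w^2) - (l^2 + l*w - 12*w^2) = -6*l*w - 12*w^2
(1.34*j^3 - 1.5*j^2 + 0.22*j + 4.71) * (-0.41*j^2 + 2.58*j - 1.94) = -0.5494*j^5 + 4.0722*j^4 - 6.5598*j^3 + 1.5465*j^2 + 11.725*j - 9.1374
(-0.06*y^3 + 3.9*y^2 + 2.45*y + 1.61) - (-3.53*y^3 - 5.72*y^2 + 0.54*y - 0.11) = 3.47*y^3 + 9.62*y^2 + 1.91*y + 1.72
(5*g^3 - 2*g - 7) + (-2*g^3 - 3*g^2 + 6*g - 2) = 3*g^3 - 3*g^2 + 4*g - 9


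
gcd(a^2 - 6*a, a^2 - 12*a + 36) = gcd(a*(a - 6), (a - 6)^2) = a - 6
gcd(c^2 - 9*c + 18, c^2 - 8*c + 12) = c - 6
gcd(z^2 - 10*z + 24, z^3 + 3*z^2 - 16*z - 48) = z - 4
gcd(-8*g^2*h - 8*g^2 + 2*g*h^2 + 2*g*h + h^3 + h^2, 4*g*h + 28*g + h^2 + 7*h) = 4*g + h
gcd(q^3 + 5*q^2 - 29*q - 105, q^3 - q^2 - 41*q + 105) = q^2 + 2*q - 35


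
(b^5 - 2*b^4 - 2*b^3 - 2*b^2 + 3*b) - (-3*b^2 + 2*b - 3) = b^5 - 2*b^4 - 2*b^3 + b^2 + b + 3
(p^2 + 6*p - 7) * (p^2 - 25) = p^4 + 6*p^3 - 32*p^2 - 150*p + 175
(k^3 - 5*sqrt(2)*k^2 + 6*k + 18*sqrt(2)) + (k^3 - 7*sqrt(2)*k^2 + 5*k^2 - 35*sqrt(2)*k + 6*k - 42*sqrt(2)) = 2*k^3 - 12*sqrt(2)*k^2 + 5*k^2 - 35*sqrt(2)*k + 12*k - 24*sqrt(2)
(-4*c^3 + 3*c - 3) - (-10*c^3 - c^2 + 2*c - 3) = 6*c^3 + c^2 + c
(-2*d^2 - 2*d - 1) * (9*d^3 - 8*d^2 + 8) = -18*d^5 - 2*d^4 + 7*d^3 - 8*d^2 - 16*d - 8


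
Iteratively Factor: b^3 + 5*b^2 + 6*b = (b)*(b^2 + 5*b + 6) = b*(b + 3)*(b + 2)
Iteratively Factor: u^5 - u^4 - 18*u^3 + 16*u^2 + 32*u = (u - 4)*(u^4 + 3*u^3 - 6*u^2 - 8*u) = (u - 4)*(u + 1)*(u^3 + 2*u^2 - 8*u) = u*(u - 4)*(u + 1)*(u^2 + 2*u - 8) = u*(u - 4)*(u + 1)*(u + 4)*(u - 2)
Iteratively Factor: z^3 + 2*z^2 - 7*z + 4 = (z - 1)*(z^2 + 3*z - 4) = (z - 1)*(z + 4)*(z - 1)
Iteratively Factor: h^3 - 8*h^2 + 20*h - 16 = (h - 2)*(h^2 - 6*h + 8) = (h - 4)*(h - 2)*(h - 2)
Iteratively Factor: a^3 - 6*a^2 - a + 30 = (a - 5)*(a^2 - a - 6) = (a - 5)*(a + 2)*(a - 3)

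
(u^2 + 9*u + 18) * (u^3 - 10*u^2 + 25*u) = u^5 - u^4 - 47*u^3 + 45*u^2 + 450*u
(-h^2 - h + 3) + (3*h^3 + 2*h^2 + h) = 3*h^3 + h^2 + 3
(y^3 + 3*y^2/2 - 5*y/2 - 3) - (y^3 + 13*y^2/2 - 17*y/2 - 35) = -5*y^2 + 6*y + 32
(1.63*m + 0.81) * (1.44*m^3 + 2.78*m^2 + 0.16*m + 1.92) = 2.3472*m^4 + 5.6978*m^3 + 2.5126*m^2 + 3.2592*m + 1.5552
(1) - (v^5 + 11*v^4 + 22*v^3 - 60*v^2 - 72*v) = -v^5 - 11*v^4 - 22*v^3 + 60*v^2 + 72*v + 1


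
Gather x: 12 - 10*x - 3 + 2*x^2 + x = 2*x^2 - 9*x + 9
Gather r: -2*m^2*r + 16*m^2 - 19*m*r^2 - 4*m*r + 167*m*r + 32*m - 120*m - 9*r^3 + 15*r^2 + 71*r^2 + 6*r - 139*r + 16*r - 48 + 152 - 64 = 16*m^2 - 88*m - 9*r^3 + r^2*(86 - 19*m) + r*(-2*m^2 + 163*m - 117) + 40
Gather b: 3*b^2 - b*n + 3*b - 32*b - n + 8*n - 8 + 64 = 3*b^2 + b*(-n - 29) + 7*n + 56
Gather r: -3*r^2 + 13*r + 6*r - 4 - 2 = -3*r^2 + 19*r - 6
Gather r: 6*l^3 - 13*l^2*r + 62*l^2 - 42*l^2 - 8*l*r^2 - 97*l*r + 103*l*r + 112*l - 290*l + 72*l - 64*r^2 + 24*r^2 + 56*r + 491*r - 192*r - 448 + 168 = 6*l^3 + 20*l^2 - 106*l + r^2*(-8*l - 40) + r*(-13*l^2 + 6*l + 355) - 280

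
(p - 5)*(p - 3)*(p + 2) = p^3 - 6*p^2 - p + 30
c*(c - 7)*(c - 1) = c^3 - 8*c^2 + 7*c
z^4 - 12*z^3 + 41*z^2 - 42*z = z*(z - 7)*(z - 3)*(z - 2)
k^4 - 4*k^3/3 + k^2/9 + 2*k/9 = k*(k - 1)*(k - 2/3)*(k + 1/3)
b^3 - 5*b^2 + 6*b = b*(b - 3)*(b - 2)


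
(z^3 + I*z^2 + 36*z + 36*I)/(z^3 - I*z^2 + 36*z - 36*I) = (z + I)/(z - I)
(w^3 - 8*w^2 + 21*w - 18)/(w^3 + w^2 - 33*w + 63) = (w - 2)/(w + 7)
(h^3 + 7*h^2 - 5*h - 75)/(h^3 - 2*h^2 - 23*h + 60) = (h + 5)/(h - 4)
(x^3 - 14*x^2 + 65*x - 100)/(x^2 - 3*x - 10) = (x^2 - 9*x + 20)/(x + 2)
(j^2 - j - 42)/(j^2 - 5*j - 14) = (j + 6)/(j + 2)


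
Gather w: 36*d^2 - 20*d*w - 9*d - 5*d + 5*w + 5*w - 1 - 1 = 36*d^2 - 14*d + w*(10 - 20*d) - 2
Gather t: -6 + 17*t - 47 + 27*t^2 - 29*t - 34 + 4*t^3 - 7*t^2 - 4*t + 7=4*t^3 + 20*t^2 - 16*t - 80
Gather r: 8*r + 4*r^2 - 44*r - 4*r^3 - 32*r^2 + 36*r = -4*r^3 - 28*r^2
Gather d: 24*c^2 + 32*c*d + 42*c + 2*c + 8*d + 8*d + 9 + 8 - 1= 24*c^2 + 44*c + d*(32*c + 16) + 16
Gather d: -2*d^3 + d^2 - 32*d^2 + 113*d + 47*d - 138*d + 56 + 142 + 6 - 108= -2*d^3 - 31*d^2 + 22*d + 96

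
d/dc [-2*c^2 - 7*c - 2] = -4*c - 7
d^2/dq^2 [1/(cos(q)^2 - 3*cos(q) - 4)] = (4*sin(q)^4 - 27*sin(q)^2 - 3*cos(q)/4 - 9*cos(3*q)/4 - 3)/(sin(q)^2 + 3*cos(q) + 3)^3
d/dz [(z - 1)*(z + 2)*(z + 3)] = 3*z^2 + 8*z + 1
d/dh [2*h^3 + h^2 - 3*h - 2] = 6*h^2 + 2*h - 3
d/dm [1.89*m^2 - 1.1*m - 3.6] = 3.78*m - 1.1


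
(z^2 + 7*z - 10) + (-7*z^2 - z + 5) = -6*z^2 + 6*z - 5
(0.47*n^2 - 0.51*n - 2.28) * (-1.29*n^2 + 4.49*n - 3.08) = -0.6063*n^4 + 2.7682*n^3 - 0.7963*n^2 - 8.6664*n + 7.0224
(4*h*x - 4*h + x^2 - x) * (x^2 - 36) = 4*h*x^3 - 4*h*x^2 - 144*h*x + 144*h + x^4 - x^3 - 36*x^2 + 36*x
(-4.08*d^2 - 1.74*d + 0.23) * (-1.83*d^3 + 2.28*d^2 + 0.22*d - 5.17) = 7.4664*d^5 - 6.1182*d^4 - 5.2857*d^3 + 21.2352*d^2 + 9.0464*d - 1.1891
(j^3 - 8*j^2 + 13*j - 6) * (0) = 0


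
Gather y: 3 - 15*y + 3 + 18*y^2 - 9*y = 18*y^2 - 24*y + 6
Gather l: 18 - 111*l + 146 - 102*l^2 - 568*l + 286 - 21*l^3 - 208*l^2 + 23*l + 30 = -21*l^3 - 310*l^2 - 656*l + 480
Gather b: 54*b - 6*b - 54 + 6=48*b - 48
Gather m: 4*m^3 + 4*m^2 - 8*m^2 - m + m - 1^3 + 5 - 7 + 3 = 4*m^3 - 4*m^2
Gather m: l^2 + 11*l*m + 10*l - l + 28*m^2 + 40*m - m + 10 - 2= l^2 + 9*l + 28*m^2 + m*(11*l + 39) + 8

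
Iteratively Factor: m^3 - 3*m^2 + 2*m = (m)*(m^2 - 3*m + 2) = m*(m - 1)*(m - 2)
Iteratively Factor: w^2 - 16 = (w + 4)*(w - 4)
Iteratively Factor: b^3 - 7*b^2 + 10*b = (b)*(b^2 - 7*b + 10) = b*(b - 5)*(b - 2)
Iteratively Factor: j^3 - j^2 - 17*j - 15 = (j + 3)*(j^2 - 4*j - 5) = (j + 1)*(j + 3)*(j - 5)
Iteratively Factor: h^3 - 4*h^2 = (h)*(h^2 - 4*h) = h*(h - 4)*(h)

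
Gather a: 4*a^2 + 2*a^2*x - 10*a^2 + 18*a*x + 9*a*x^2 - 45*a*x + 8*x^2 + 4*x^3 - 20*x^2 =a^2*(2*x - 6) + a*(9*x^2 - 27*x) + 4*x^3 - 12*x^2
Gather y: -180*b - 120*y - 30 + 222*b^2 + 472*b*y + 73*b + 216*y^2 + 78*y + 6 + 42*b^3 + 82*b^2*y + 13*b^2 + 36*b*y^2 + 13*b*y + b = 42*b^3 + 235*b^2 - 106*b + y^2*(36*b + 216) + y*(82*b^2 + 485*b - 42) - 24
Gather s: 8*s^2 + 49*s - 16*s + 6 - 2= 8*s^2 + 33*s + 4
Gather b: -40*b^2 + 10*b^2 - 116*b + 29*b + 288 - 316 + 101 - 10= -30*b^2 - 87*b + 63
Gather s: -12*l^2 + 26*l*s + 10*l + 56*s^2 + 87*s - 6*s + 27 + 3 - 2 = -12*l^2 + 10*l + 56*s^2 + s*(26*l + 81) + 28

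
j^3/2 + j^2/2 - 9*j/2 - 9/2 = (j/2 + 1/2)*(j - 3)*(j + 3)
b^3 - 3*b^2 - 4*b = b*(b - 4)*(b + 1)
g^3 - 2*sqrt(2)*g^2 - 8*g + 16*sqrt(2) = (g - 2*sqrt(2))^2*(g + 2*sqrt(2))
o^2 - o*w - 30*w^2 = (o - 6*w)*(o + 5*w)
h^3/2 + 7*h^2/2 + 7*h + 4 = (h/2 + 1)*(h + 1)*(h + 4)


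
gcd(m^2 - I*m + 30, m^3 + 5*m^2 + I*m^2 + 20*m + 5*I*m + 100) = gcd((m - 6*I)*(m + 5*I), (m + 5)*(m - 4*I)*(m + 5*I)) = m + 5*I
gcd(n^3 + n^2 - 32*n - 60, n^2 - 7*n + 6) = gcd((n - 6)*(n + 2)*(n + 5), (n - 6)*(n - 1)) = n - 6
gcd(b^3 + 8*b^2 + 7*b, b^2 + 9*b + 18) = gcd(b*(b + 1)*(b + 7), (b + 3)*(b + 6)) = 1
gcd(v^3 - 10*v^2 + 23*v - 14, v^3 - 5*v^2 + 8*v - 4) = v^2 - 3*v + 2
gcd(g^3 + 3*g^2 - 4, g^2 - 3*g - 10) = g + 2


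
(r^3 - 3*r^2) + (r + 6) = r^3 - 3*r^2 + r + 6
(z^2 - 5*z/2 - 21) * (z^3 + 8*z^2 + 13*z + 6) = z^5 + 11*z^4/2 - 28*z^3 - 389*z^2/2 - 288*z - 126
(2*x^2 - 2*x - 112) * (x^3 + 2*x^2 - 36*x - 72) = 2*x^5 + 2*x^4 - 188*x^3 - 296*x^2 + 4176*x + 8064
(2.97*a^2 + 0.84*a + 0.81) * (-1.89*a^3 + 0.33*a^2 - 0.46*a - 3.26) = -5.6133*a^5 - 0.6075*a^4 - 2.6199*a^3 - 9.8013*a^2 - 3.111*a - 2.6406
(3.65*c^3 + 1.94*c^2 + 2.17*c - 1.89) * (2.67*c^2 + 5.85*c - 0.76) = 9.7455*c^5 + 26.5323*c^4 + 14.3689*c^3 + 6.1738*c^2 - 12.7057*c + 1.4364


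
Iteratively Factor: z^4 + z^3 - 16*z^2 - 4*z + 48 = (z - 2)*(z^3 + 3*z^2 - 10*z - 24) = (z - 2)*(z + 4)*(z^2 - z - 6) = (z - 2)*(z + 2)*(z + 4)*(z - 3)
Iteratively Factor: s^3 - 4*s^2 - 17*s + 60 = (s - 3)*(s^2 - s - 20) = (s - 5)*(s - 3)*(s + 4)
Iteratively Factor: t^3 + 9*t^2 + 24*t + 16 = (t + 1)*(t^2 + 8*t + 16) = (t + 1)*(t + 4)*(t + 4)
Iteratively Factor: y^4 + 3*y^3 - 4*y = (y - 1)*(y^3 + 4*y^2 + 4*y) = (y - 1)*(y + 2)*(y^2 + 2*y) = (y - 1)*(y + 2)^2*(y)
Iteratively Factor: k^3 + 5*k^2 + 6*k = (k + 3)*(k^2 + 2*k) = (k + 2)*(k + 3)*(k)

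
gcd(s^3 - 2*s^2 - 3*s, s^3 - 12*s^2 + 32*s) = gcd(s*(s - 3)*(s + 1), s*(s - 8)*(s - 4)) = s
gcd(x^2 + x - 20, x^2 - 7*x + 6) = 1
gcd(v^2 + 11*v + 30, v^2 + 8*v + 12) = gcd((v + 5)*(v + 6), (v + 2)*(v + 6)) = v + 6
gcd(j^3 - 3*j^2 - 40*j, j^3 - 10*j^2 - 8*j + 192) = j - 8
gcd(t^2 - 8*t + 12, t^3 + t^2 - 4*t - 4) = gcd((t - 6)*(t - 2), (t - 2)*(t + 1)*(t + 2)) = t - 2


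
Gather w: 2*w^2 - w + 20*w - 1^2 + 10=2*w^2 + 19*w + 9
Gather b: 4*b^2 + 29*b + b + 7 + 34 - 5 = 4*b^2 + 30*b + 36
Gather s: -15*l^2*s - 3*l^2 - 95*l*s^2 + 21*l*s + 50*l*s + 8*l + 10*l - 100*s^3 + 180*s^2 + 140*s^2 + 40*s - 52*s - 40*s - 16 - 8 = -3*l^2 + 18*l - 100*s^3 + s^2*(320 - 95*l) + s*(-15*l^2 + 71*l - 52) - 24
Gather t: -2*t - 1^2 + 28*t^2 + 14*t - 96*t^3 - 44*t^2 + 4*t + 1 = -96*t^3 - 16*t^2 + 16*t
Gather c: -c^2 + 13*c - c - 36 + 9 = -c^2 + 12*c - 27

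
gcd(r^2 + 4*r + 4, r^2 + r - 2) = r + 2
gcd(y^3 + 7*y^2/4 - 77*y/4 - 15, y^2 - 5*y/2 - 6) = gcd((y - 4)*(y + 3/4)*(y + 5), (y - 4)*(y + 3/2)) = y - 4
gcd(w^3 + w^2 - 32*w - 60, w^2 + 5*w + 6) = w + 2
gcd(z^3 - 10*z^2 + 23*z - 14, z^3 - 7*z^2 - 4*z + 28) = z^2 - 9*z + 14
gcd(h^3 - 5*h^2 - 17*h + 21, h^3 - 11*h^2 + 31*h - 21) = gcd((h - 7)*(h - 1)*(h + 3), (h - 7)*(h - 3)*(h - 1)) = h^2 - 8*h + 7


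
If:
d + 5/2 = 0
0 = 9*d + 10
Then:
No Solution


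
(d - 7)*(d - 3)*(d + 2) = d^3 - 8*d^2 + d + 42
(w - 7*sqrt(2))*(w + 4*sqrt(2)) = w^2 - 3*sqrt(2)*w - 56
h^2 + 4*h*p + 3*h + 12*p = (h + 3)*(h + 4*p)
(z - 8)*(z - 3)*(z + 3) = z^3 - 8*z^2 - 9*z + 72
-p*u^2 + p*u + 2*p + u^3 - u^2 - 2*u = (-p + u)*(u - 2)*(u + 1)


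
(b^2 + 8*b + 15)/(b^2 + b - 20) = (b + 3)/(b - 4)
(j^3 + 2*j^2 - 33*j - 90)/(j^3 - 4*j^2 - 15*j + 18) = (j + 5)/(j - 1)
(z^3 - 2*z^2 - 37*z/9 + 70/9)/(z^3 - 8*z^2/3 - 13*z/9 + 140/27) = 3*(z + 2)/(3*z + 4)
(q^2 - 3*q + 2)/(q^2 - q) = (q - 2)/q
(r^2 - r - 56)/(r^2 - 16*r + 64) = (r + 7)/(r - 8)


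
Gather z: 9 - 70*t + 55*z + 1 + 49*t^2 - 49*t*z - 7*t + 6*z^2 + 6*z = 49*t^2 - 77*t + 6*z^2 + z*(61 - 49*t) + 10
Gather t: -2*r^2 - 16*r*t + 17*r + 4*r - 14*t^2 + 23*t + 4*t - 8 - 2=-2*r^2 + 21*r - 14*t^2 + t*(27 - 16*r) - 10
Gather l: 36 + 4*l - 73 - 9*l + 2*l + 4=-3*l - 33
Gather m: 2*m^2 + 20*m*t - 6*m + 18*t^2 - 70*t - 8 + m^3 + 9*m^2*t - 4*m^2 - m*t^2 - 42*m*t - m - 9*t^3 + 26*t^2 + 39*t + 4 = m^3 + m^2*(9*t - 2) + m*(-t^2 - 22*t - 7) - 9*t^3 + 44*t^2 - 31*t - 4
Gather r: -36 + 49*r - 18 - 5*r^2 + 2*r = -5*r^2 + 51*r - 54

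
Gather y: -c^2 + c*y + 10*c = -c^2 + c*y + 10*c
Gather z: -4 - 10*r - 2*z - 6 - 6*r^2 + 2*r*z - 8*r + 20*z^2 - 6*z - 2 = -6*r^2 - 18*r + 20*z^2 + z*(2*r - 8) - 12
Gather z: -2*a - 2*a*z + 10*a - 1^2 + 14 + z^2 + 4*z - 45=8*a + z^2 + z*(4 - 2*a) - 32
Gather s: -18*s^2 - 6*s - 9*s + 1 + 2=-18*s^2 - 15*s + 3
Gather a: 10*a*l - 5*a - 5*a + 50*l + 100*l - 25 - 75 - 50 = a*(10*l - 10) + 150*l - 150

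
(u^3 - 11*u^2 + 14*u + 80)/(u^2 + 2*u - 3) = (u^3 - 11*u^2 + 14*u + 80)/(u^2 + 2*u - 3)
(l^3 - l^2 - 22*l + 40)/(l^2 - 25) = (l^2 - 6*l + 8)/(l - 5)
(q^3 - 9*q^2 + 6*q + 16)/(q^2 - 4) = (q^2 - 7*q - 8)/(q + 2)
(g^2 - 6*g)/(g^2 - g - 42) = g*(6 - g)/(-g^2 + g + 42)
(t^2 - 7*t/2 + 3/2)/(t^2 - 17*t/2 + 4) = (t - 3)/(t - 8)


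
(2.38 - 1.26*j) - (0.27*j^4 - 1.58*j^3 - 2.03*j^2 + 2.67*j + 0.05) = -0.27*j^4 + 1.58*j^3 + 2.03*j^2 - 3.93*j + 2.33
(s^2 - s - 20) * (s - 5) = s^3 - 6*s^2 - 15*s + 100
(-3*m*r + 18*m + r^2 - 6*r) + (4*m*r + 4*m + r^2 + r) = m*r + 22*m + 2*r^2 - 5*r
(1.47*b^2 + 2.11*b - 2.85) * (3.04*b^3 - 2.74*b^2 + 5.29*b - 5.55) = 4.4688*b^5 + 2.3866*b^4 - 6.6691*b^3 + 10.8124*b^2 - 26.787*b + 15.8175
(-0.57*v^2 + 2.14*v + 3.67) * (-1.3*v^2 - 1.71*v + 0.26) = 0.741*v^4 - 1.8073*v^3 - 8.5786*v^2 - 5.7193*v + 0.9542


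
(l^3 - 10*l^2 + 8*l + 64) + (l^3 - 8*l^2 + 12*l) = 2*l^3 - 18*l^2 + 20*l + 64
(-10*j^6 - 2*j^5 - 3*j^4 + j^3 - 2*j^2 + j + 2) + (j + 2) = -10*j^6 - 2*j^5 - 3*j^4 + j^3 - 2*j^2 + 2*j + 4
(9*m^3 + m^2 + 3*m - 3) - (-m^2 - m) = 9*m^3 + 2*m^2 + 4*m - 3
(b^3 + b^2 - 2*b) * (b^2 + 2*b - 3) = b^5 + 3*b^4 - 3*b^3 - 7*b^2 + 6*b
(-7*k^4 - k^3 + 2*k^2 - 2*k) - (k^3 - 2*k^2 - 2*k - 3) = -7*k^4 - 2*k^3 + 4*k^2 + 3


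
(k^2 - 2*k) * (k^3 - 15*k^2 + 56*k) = k^5 - 17*k^4 + 86*k^3 - 112*k^2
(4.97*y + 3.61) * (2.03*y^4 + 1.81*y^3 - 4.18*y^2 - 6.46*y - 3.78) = 10.0891*y^5 + 16.324*y^4 - 14.2405*y^3 - 47.196*y^2 - 42.1072*y - 13.6458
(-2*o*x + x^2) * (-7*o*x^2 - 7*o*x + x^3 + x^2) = 14*o^2*x^3 + 14*o^2*x^2 - 9*o*x^4 - 9*o*x^3 + x^5 + x^4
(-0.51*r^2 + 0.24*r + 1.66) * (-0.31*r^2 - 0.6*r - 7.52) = 0.1581*r^4 + 0.2316*r^3 + 3.1766*r^2 - 2.8008*r - 12.4832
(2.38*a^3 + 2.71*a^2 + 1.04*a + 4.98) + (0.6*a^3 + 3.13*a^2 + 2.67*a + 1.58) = 2.98*a^3 + 5.84*a^2 + 3.71*a + 6.56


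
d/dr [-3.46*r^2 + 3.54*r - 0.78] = 3.54 - 6.92*r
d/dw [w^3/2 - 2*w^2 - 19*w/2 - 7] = 3*w^2/2 - 4*w - 19/2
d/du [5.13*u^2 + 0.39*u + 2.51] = 10.26*u + 0.39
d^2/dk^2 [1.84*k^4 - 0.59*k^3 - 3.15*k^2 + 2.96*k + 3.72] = 22.08*k^2 - 3.54*k - 6.3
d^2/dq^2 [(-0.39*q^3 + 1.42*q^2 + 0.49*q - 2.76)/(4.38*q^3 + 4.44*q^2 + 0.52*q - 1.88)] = (69.6525120000001*q^6 + 61.7317200000001*q^5 - 636.154704*q^4 - 691.27992*q^3 - 242.350272*q^2 - 158.32512*q - 36.573408)/(84.027672*q^9 + 255.536208*q^8 + 288.964368*q^7 + 40.003632*q^6 - 185.058144*q^5 - 133.274304*q^4 + 20.53936*q^3 + 45.553152*q^2 + 5.513664*q - 6.644672)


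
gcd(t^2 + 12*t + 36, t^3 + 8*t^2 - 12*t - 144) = t^2 + 12*t + 36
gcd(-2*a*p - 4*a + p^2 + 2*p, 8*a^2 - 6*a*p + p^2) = -2*a + p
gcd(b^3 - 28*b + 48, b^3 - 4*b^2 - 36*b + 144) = b^2 + 2*b - 24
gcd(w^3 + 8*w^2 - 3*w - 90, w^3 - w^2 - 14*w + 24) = w - 3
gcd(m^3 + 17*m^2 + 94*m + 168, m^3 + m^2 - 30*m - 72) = m + 4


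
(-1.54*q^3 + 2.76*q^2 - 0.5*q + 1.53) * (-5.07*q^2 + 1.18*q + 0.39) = 7.8078*q^5 - 15.8104*q^4 + 5.1912*q^3 - 7.2707*q^2 + 1.6104*q + 0.5967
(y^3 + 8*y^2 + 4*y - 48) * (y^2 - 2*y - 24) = y^5 + 6*y^4 - 36*y^3 - 248*y^2 + 1152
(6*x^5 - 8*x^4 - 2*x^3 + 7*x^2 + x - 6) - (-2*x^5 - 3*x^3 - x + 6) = 8*x^5 - 8*x^4 + x^3 + 7*x^2 + 2*x - 12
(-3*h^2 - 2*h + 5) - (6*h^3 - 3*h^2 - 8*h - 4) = -6*h^3 + 6*h + 9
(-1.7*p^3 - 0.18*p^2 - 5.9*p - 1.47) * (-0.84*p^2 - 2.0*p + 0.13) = 1.428*p^5 + 3.5512*p^4 + 5.095*p^3 + 13.0114*p^2 + 2.173*p - 0.1911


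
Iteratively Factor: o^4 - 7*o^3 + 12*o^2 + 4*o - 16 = (o - 2)*(o^3 - 5*o^2 + 2*o + 8) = (o - 2)^2*(o^2 - 3*o - 4) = (o - 4)*(o - 2)^2*(o + 1)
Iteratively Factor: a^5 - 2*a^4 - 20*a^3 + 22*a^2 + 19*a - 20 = (a - 1)*(a^4 - a^3 - 21*a^2 + a + 20) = (a - 5)*(a - 1)*(a^3 + 4*a^2 - a - 4) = (a - 5)*(a - 1)^2*(a^2 + 5*a + 4) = (a - 5)*(a - 1)^2*(a + 4)*(a + 1)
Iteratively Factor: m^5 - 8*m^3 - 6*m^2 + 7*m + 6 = (m + 2)*(m^4 - 2*m^3 - 4*m^2 + 2*m + 3) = (m + 1)*(m + 2)*(m^3 - 3*m^2 - m + 3) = (m + 1)^2*(m + 2)*(m^2 - 4*m + 3) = (m - 3)*(m + 1)^2*(m + 2)*(m - 1)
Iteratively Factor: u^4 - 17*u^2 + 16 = (u - 1)*(u^3 + u^2 - 16*u - 16) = (u - 1)*(u + 4)*(u^2 - 3*u - 4) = (u - 1)*(u + 1)*(u + 4)*(u - 4)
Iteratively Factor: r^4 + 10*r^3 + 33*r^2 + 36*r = (r + 3)*(r^3 + 7*r^2 + 12*r) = (r + 3)*(r + 4)*(r^2 + 3*r) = (r + 3)^2*(r + 4)*(r)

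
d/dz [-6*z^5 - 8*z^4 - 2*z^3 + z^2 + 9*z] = -30*z^4 - 32*z^3 - 6*z^2 + 2*z + 9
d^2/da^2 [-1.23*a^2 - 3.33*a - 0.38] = -2.46000000000000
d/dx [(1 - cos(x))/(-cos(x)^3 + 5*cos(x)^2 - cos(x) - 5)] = 32*(cos(x)^3 - 4*cos(x)^2 + 5*cos(x) - 3)*sin(x)/(20*sin(x)^2 + 7*cos(x) + cos(3*x))^2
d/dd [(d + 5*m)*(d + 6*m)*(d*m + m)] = m*(3*d^2 + 22*d*m + 2*d + 30*m^2 + 11*m)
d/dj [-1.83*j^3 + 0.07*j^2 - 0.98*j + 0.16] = -5.49*j^2 + 0.14*j - 0.98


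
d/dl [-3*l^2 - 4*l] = -6*l - 4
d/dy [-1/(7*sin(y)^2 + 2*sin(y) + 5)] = 2*(7*sin(y) + 1)*cos(y)/(7*sin(y)^2 + 2*sin(y) + 5)^2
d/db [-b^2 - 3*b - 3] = -2*b - 3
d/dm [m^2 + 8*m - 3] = 2*m + 8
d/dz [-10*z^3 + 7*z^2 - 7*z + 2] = -30*z^2 + 14*z - 7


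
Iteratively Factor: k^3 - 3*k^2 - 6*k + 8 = (k - 4)*(k^2 + k - 2) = (k - 4)*(k - 1)*(k + 2)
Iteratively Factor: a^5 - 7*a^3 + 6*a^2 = (a)*(a^4 - 7*a^2 + 6*a) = a^2*(a^3 - 7*a + 6) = a^2*(a - 1)*(a^2 + a - 6) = a^2*(a - 2)*(a - 1)*(a + 3)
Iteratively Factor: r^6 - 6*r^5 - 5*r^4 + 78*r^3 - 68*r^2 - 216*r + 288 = (r - 2)*(r^5 - 4*r^4 - 13*r^3 + 52*r^2 + 36*r - 144) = (r - 3)*(r - 2)*(r^4 - r^3 - 16*r^2 + 4*r + 48) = (r - 3)*(r - 2)*(r + 3)*(r^3 - 4*r^2 - 4*r + 16) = (r - 3)*(r - 2)*(r + 2)*(r + 3)*(r^2 - 6*r + 8) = (r - 3)*(r - 2)^2*(r + 2)*(r + 3)*(r - 4)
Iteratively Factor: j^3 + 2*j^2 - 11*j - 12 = (j + 1)*(j^2 + j - 12) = (j + 1)*(j + 4)*(j - 3)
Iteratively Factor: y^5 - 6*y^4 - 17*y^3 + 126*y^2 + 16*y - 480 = (y - 3)*(y^4 - 3*y^3 - 26*y^2 + 48*y + 160) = (y - 3)*(y + 2)*(y^3 - 5*y^2 - 16*y + 80) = (y - 3)*(y + 2)*(y + 4)*(y^2 - 9*y + 20) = (y - 4)*(y - 3)*(y + 2)*(y + 4)*(y - 5)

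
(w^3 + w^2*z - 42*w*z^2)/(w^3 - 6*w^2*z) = (w + 7*z)/w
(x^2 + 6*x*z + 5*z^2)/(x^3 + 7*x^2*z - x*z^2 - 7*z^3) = (x + 5*z)/(x^2 + 6*x*z - 7*z^2)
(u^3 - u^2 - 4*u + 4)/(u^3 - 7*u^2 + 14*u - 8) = (u + 2)/(u - 4)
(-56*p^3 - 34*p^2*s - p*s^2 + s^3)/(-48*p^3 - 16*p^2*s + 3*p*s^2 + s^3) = (14*p^2 + 5*p*s - s^2)/(12*p^2 + p*s - s^2)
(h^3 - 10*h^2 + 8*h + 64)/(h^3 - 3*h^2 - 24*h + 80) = (h^2 - 6*h - 16)/(h^2 + h - 20)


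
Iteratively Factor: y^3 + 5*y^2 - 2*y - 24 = (y + 4)*(y^2 + y - 6) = (y + 3)*(y + 4)*(y - 2)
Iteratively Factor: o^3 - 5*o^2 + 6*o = (o - 2)*(o^2 - 3*o) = o*(o - 2)*(o - 3)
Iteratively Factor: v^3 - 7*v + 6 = (v - 2)*(v^2 + 2*v - 3) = (v - 2)*(v - 1)*(v + 3)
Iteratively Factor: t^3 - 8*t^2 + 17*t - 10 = (t - 1)*(t^2 - 7*t + 10) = (t - 2)*(t - 1)*(t - 5)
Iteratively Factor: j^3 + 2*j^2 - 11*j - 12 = (j - 3)*(j^2 + 5*j + 4) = (j - 3)*(j + 4)*(j + 1)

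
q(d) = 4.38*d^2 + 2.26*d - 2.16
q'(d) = 8.76*d + 2.26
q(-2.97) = 29.76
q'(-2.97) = -23.76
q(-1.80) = 7.96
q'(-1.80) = -13.51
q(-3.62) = 47.06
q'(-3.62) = -29.45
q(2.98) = 43.47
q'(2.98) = 28.36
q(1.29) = 8.04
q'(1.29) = 13.56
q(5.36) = 135.79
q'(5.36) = 49.21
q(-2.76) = 24.97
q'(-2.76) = -21.92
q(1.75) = 15.21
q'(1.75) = 17.59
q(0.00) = -2.16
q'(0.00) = 2.26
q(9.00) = 372.96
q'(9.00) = 81.10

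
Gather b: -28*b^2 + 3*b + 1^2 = -28*b^2 + 3*b + 1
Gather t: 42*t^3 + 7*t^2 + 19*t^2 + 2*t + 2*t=42*t^3 + 26*t^2 + 4*t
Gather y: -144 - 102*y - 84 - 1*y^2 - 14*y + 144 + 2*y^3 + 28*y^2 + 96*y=2*y^3 + 27*y^2 - 20*y - 84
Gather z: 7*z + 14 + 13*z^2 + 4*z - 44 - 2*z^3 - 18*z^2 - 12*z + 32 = -2*z^3 - 5*z^2 - z + 2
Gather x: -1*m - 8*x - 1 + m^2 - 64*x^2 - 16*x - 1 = m^2 - m - 64*x^2 - 24*x - 2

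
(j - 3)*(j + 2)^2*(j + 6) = j^4 + 7*j^3 - 2*j^2 - 60*j - 72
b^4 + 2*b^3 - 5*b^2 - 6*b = b*(b - 2)*(b + 1)*(b + 3)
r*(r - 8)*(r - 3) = r^3 - 11*r^2 + 24*r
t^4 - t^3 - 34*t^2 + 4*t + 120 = (t - 6)*(t - 2)*(t + 2)*(t + 5)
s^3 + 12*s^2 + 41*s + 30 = (s + 1)*(s + 5)*(s + 6)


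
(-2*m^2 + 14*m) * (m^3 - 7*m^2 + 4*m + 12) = -2*m^5 + 28*m^4 - 106*m^3 + 32*m^2 + 168*m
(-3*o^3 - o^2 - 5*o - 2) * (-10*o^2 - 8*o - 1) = 30*o^5 + 34*o^4 + 61*o^3 + 61*o^2 + 21*o + 2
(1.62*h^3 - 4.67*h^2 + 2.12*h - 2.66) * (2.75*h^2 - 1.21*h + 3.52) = 4.455*h^5 - 14.8027*h^4 + 17.1831*h^3 - 26.3186*h^2 + 10.681*h - 9.3632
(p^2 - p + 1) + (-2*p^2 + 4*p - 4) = -p^2 + 3*p - 3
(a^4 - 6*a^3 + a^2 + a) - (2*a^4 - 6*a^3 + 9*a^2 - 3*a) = -a^4 - 8*a^2 + 4*a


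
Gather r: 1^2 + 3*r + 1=3*r + 2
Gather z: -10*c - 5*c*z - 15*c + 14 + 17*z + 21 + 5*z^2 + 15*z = -25*c + 5*z^2 + z*(32 - 5*c) + 35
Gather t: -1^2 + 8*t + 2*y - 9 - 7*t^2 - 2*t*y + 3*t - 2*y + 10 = -7*t^2 + t*(11 - 2*y)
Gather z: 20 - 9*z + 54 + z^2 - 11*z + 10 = z^2 - 20*z + 84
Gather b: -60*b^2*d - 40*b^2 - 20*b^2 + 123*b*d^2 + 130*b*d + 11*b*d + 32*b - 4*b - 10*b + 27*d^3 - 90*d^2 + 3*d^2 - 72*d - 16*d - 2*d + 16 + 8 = b^2*(-60*d - 60) + b*(123*d^2 + 141*d + 18) + 27*d^3 - 87*d^2 - 90*d + 24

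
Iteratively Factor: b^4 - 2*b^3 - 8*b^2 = (b)*(b^3 - 2*b^2 - 8*b) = b*(b - 4)*(b^2 + 2*b) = b^2*(b - 4)*(b + 2)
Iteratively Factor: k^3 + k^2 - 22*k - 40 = (k - 5)*(k^2 + 6*k + 8) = (k - 5)*(k + 2)*(k + 4)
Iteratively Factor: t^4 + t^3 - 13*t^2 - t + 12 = (t - 1)*(t^3 + 2*t^2 - 11*t - 12) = (t - 1)*(t + 1)*(t^2 + t - 12) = (t - 1)*(t + 1)*(t + 4)*(t - 3)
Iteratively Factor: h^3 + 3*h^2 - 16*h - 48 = (h - 4)*(h^2 + 7*h + 12) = (h - 4)*(h + 4)*(h + 3)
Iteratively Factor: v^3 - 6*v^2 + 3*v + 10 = (v - 2)*(v^2 - 4*v - 5) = (v - 2)*(v + 1)*(v - 5)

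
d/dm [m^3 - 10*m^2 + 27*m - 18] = 3*m^2 - 20*m + 27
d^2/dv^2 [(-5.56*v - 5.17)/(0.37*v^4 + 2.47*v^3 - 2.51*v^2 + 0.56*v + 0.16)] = (-9.133968*v^7 - 95.456004*v^6 - 314.290482*v^5 - 78.3408300000001*v^4 + 460.4614*v^3 - 208.295454*v^2 + 42.46344*v - 6.398816)/(0.050653*v^12 + 1.014429*v^11 + 5.741142*v^10 + 1.535881*v^9 - 35.81025*v^8 + 54.690165*v^7 - 34.259267*v^6 + 7.155144*v^5 + 2.018928*v^4 - 0.984064*v^3 - 0.04224*v^2 + 0.043008*v + 0.004096)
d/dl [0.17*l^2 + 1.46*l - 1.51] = 0.34*l + 1.46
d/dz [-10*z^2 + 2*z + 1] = 2 - 20*z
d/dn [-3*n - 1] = -3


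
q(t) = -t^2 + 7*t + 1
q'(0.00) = 7.00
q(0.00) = 1.00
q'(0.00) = 7.00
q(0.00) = 1.00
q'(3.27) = 0.46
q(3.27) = 13.20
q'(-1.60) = 10.20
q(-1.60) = -12.76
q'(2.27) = 2.46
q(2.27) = 11.74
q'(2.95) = 1.10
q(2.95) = 12.95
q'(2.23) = 2.54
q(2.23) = 11.64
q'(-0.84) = 8.68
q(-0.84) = -5.59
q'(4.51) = -2.02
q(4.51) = 12.23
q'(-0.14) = 7.28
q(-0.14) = 0.00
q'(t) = 7 - 2*t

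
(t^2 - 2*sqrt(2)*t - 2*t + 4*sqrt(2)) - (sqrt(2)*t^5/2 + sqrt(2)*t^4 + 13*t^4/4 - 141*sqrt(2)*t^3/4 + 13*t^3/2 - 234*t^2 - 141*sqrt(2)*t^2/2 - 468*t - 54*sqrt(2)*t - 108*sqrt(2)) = -sqrt(2)*t^5/2 - 13*t^4/4 - sqrt(2)*t^4 - 13*t^3/2 + 141*sqrt(2)*t^3/4 + 141*sqrt(2)*t^2/2 + 235*t^2 + 52*sqrt(2)*t + 466*t + 112*sqrt(2)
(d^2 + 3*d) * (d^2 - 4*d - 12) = d^4 - d^3 - 24*d^2 - 36*d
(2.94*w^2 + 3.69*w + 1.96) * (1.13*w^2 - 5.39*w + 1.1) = 3.3222*w^4 - 11.6769*w^3 - 14.4403*w^2 - 6.5054*w + 2.156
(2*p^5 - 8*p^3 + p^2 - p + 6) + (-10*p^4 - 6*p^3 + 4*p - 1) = 2*p^5 - 10*p^4 - 14*p^3 + p^2 + 3*p + 5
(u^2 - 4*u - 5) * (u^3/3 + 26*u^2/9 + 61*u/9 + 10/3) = u^5/3 + 14*u^4/9 - 58*u^3/9 - 344*u^2/9 - 425*u/9 - 50/3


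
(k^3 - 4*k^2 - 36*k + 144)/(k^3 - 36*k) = (k - 4)/k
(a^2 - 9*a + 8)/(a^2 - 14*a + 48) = (a - 1)/(a - 6)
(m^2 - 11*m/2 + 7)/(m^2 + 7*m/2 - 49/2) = (m - 2)/(m + 7)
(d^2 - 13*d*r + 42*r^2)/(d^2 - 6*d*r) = (d - 7*r)/d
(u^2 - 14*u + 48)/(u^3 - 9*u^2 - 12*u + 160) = (u - 6)/(u^2 - u - 20)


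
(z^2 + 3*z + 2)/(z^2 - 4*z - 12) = (z + 1)/(z - 6)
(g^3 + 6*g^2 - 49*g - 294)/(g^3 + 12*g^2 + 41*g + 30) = (g^2 - 49)/(g^2 + 6*g + 5)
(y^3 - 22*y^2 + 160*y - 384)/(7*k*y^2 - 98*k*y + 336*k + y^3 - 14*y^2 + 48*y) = (y - 8)/(7*k + y)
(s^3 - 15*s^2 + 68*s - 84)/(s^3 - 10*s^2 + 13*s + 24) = (s^3 - 15*s^2 + 68*s - 84)/(s^3 - 10*s^2 + 13*s + 24)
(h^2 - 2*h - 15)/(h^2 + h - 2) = (h^2 - 2*h - 15)/(h^2 + h - 2)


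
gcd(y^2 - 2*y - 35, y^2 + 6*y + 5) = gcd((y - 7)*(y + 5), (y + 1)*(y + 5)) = y + 5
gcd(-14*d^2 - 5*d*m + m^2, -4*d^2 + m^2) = 2*d + m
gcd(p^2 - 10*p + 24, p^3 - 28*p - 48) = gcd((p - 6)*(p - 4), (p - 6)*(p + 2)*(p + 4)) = p - 6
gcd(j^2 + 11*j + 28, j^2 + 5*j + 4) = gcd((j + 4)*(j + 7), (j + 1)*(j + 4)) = j + 4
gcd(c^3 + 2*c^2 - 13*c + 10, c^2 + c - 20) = c + 5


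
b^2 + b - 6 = (b - 2)*(b + 3)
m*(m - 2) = m^2 - 2*m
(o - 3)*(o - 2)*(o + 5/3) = o^3 - 10*o^2/3 - 7*o/3 + 10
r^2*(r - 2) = r^3 - 2*r^2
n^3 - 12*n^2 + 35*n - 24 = (n - 8)*(n - 3)*(n - 1)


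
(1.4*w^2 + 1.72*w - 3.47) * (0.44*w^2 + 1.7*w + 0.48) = 0.616*w^4 + 3.1368*w^3 + 2.0692*w^2 - 5.0734*w - 1.6656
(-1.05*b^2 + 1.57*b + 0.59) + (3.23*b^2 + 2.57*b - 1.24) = 2.18*b^2 + 4.14*b - 0.65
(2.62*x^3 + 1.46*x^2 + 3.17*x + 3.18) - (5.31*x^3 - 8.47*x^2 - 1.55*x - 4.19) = -2.69*x^3 + 9.93*x^2 + 4.72*x + 7.37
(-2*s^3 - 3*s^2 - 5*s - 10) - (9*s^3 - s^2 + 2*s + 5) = -11*s^3 - 2*s^2 - 7*s - 15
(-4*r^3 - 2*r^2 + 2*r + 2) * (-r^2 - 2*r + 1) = 4*r^5 + 10*r^4 - 2*r^3 - 8*r^2 - 2*r + 2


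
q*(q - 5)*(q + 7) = q^3 + 2*q^2 - 35*q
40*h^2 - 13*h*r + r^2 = (-8*h + r)*(-5*h + r)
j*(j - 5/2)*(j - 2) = j^3 - 9*j^2/2 + 5*j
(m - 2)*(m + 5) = m^2 + 3*m - 10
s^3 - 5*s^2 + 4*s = s*(s - 4)*(s - 1)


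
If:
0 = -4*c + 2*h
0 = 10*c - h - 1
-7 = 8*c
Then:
No Solution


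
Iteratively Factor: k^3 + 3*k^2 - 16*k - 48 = (k - 4)*(k^2 + 7*k + 12) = (k - 4)*(k + 3)*(k + 4)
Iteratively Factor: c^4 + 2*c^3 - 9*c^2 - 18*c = (c + 2)*(c^3 - 9*c) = (c - 3)*(c + 2)*(c^2 + 3*c) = (c - 3)*(c + 2)*(c + 3)*(c)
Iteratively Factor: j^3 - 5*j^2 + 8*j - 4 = (j - 1)*(j^2 - 4*j + 4) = (j - 2)*(j - 1)*(j - 2)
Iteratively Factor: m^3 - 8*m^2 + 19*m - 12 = (m - 3)*(m^2 - 5*m + 4) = (m - 3)*(m - 1)*(m - 4)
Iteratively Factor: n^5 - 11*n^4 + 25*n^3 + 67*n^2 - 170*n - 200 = (n - 4)*(n^4 - 7*n^3 - 3*n^2 + 55*n + 50) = (n - 4)*(n + 1)*(n^3 - 8*n^2 + 5*n + 50) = (n - 5)*(n - 4)*(n + 1)*(n^2 - 3*n - 10) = (n - 5)*(n - 4)*(n + 1)*(n + 2)*(n - 5)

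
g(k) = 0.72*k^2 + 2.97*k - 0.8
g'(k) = 1.44*k + 2.97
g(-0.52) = -2.15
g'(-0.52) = 2.22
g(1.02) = 2.98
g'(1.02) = 4.44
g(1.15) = 3.57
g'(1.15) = 4.63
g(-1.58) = -3.70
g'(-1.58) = 0.69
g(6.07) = 43.76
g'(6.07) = 11.71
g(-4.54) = 0.56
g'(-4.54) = -3.57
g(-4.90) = 1.93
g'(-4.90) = -4.09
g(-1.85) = -3.83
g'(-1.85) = 0.31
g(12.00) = 138.52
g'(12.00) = 20.25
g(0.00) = -0.80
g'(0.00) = 2.97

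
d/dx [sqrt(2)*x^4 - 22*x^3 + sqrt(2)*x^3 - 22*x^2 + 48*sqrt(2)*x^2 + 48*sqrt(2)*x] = 4*sqrt(2)*x^3 - 66*x^2 + 3*sqrt(2)*x^2 - 44*x + 96*sqrt(2)*x + 48*sqrt(2)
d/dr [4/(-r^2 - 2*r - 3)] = 8*(r + 1)/(r^2 + 2*r + 3)^2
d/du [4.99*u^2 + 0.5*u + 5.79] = 9.98*u + 0.5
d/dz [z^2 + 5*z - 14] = 2*z + 5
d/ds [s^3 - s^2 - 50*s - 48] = 3*s^2 - 2*s - 50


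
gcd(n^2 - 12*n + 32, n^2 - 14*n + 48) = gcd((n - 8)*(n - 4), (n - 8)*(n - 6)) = n - 8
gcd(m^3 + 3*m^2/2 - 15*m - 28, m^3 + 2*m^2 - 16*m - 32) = m^2 - 2*m - 8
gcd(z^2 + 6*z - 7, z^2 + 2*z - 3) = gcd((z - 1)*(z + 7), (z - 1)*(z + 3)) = z - 1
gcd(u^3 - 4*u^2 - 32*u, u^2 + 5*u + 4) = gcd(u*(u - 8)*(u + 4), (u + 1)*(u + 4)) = u + 4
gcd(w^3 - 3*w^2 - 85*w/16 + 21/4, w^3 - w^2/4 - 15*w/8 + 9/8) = w - 3/4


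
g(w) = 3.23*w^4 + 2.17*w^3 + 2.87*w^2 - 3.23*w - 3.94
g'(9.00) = 9994.42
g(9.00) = 22973.42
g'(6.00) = 3056.29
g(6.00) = 4734.80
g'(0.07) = -2.79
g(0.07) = -4.15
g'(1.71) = 90.22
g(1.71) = 37.40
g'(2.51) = 256.50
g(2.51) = 168.55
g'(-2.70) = -225.57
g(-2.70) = 154.65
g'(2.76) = 333.84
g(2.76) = 242.06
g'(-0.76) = -9.50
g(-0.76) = 0.30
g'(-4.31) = -941.45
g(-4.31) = 1004.14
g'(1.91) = 121.51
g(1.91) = 58.47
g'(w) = 12.92*w^3 + 6.51*w^2 + 5.74*w - 3.23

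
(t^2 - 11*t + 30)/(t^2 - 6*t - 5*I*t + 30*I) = (t - 5)/(t - 5*I)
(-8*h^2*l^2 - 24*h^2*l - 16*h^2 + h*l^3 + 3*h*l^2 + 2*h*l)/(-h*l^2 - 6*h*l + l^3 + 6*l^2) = h*(8*h*l^2 + 24*h*l + 16*h - l^3 - 3*l^2 - 2*l)/(l*(h*l + 6*h - l^2 - 6*l))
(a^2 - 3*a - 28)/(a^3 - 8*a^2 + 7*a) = (a + 4)/(a*(a - 1))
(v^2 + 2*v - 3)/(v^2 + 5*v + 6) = (v - 1)/(v + 2)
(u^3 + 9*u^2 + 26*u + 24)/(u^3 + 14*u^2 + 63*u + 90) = (u^2 + 6*u + 8)/(u^2 + 11*u + 30)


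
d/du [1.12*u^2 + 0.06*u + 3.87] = 2.24*u + 0.06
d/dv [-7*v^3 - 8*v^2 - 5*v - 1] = -21*v^2 - 16*v - 5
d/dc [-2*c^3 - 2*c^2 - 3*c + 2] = -6*c^2 - 4*c - 3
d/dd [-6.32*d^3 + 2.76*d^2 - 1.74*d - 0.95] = -18.96*d^2 + 5.52*d - 1.74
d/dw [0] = 0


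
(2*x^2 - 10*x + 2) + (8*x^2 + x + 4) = 10*x^2 - 9*x + 6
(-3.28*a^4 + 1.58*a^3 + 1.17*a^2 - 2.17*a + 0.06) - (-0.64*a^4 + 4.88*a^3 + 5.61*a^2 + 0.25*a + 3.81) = -2.64*a^4 - 3.3*a^3 - 4.44*a^2 - 2.42*a - 3.75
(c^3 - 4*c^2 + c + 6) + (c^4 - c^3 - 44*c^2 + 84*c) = c^4 - 48*c^2 + 85*c + 6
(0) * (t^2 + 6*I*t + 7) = 0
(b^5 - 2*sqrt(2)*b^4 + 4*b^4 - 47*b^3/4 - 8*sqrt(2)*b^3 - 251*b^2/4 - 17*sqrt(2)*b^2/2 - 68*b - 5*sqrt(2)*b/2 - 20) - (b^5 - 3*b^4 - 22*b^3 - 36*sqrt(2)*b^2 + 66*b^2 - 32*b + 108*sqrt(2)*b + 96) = -2*sqrt(2)*b^4 + 7*b^4 - 8*sqrt(2)*b^3 + 41*b^3/4 - 515*b^2/4 + 55*sqrt(2)*b^2/2 - 221*sqrt(2)*b/2 - 36*b - 116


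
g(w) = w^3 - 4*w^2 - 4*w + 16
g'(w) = 3*w^2 - 8*w - 4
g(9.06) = 395.10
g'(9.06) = 169.77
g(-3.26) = -48.12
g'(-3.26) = 53.96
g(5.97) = 62.33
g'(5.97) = 55.16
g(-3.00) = -35.00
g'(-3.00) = 47.00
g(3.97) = -0.35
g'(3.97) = 11.52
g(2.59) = -3.82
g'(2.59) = -4.60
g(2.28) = -2.06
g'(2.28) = -6.64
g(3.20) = -4.99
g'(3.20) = 1.12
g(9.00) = 385.00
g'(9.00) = 167.00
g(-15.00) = -4199.00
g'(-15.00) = 791.00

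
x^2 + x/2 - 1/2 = (x - 1/2)*(x + 1)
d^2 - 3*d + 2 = (d - 2)*(d - 1)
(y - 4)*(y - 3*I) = y^2 - 4*y - 3*I*y + 12*I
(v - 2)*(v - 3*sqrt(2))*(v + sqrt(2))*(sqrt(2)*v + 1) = sqrt(2)*v^4 - 3*v^3 - 2*sqrt(2)*v^3 - 8*sqrt(2)*v^2 + 6*v^2 - 6*v + 16*sqrt(2)*v + 12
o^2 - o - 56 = (o - 8)*(o + 7)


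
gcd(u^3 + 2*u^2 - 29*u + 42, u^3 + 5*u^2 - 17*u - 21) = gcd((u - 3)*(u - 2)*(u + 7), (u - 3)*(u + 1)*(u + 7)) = u^2 + 4*u - 21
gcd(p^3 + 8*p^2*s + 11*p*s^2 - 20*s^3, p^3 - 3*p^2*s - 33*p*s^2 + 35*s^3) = p^2 + 4*p*s - 5*s^2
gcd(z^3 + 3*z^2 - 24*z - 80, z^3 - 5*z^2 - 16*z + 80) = z^2 - z - 20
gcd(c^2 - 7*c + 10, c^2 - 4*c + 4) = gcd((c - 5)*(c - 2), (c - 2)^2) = c - 2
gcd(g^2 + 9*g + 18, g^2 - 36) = g + 6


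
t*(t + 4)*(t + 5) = t^3 + 9*t^2 + 20*t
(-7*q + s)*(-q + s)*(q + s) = 7*q^3 - q^2*s - 7*q*s^2 + s^3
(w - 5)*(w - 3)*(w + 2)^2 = w^4 - 4*w^3 - 13*w^2 + 28*w + 60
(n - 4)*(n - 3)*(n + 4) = n^3 - 3*n^2 - 16*n + 48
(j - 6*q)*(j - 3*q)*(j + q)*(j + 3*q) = j^4 - 5*j^3*q - 15*j^2*q^2 + 45*j*q^3 + 54*q^4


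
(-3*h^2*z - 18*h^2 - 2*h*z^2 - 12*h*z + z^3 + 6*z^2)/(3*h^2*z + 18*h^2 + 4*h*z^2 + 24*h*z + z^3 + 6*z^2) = (-3*h + z)/(3*h + z)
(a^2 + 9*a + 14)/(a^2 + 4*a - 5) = (a^2 + 9*a + 14)/(a^2 + 4*a - 5)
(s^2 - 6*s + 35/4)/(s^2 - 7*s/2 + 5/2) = (s - 7/2)/(s - 1)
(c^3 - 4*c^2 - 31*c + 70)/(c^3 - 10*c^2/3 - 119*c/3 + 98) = 3*(c^2 + 3*c - 10)/(3*c^2 + 11*c - 42)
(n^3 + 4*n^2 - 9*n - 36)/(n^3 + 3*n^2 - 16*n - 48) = (n - 3)/(n - 4)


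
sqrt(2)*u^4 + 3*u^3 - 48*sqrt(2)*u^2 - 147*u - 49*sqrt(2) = (u - 7)*(u + 7)*(u + sqrt(2))*(sqrt(2)*u + 1)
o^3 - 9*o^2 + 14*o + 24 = (o - 6)*(o - 4)*(o + 1)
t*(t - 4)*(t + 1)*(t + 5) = t^4 + 2*t^3 - 19*t^2 - 20*t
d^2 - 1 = (d - 1)*(d + 1)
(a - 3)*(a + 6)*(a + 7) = a^3 + 10*a^2 + 3*a - 126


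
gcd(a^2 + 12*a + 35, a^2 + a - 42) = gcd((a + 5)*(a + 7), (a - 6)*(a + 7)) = a + 7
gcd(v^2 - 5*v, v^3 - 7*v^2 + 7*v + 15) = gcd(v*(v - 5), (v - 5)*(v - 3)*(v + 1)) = v - 5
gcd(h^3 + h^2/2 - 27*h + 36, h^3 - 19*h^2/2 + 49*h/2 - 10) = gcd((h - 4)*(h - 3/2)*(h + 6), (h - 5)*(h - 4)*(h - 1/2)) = h - 4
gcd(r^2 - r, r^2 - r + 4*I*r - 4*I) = r - 1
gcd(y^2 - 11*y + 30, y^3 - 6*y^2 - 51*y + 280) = y - 5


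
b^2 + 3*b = b*(b + 3)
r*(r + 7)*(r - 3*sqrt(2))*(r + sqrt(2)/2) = r^4 - 5*sqrt(2)*r^3/2 + 7*r^3 - 35*sqrt(2)*r^2/2 - 3*r^2 - 21*r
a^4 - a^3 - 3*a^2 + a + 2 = (a - 2)*(a - 1)*(a + 1)^2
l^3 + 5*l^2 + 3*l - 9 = (l - 1)*(l + 3)^2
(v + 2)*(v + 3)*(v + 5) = v^3 + 10*v^2 + 31*v + 30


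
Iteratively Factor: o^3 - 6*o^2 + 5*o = (o - 1)*(o^2 - 5*o) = (o - 5)*(o - 1)*(o)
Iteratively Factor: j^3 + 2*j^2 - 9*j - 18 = (j - 3)*(j^2 + 5*j + 6) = (j - 3)*(j + 2)*(j + 3)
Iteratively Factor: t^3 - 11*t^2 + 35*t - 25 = (t - 5)*(t^2 - 6*t + 5) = (t - 5)*(t - 1)*(t - 5)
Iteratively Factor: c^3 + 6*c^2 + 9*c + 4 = (c + 1)*(c^2 + 5*c + 4) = (c + 1)*(c + 4)*(c + 1)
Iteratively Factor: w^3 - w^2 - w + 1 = (w - 1)*(w^2 - 1) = (w - 1)^2*(w + 1)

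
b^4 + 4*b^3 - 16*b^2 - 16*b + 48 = (b - 2)^2*(b + 2)*(b + 6)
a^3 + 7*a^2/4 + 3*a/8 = a*(a + 1/4)*(a + 3/2)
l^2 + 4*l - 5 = (l - 1)*(l + 5)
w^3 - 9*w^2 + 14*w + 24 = (w - 6)*(w - 4)*(w + 1)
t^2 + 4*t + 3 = (t + 1)*(t + 3)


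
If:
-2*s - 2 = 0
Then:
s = -1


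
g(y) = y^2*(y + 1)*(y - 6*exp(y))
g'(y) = y^2*(1 - 6*exp(y))*(y + 1) + y^2*(y - 6*exp(y)) + 2*y*(y + 1)*(y - 6*exp(y)) = y*(-6*y^2*exp(y) + 4*y^2 - 24*y*exp(y) + 3*y - 12*exp(y))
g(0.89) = -20.54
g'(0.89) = -77.40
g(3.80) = -18326.59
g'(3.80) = -31984.27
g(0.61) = -6.25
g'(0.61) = -30.39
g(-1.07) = 0.25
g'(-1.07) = -3.97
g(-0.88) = -0.31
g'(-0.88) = -2.04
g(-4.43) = 303.01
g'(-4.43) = -287.64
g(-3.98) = 193.17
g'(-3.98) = -203.80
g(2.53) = -1644.73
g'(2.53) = -3445.40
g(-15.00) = 47250.01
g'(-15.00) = -12825.00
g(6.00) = -608472.34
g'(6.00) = -899481.07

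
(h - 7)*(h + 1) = h^2 - 6*h - 7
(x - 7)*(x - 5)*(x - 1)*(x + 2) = x^4 - 11*x^3 + 21*x^2 + 59*x - 70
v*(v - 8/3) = v^2 - 8*v/3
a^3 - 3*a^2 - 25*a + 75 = (a - 5)*(a - 3)*(a + 5)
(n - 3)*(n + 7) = n^2 + 4*n - 21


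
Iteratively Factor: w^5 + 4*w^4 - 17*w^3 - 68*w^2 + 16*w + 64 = (w - 1)*(w^4 + 5*w^3 - 12*w^2 - 80*w - 64) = (w - 4)*(w - 1)*(w^3 + 9*w^2 + 24*w + 16) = (w - 4)*(w - 1)*(w + 4)*(w^2 + 5*w + 4) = (w - 4)*(w - 1)*(w + 1)*(w + 4)*(w + 4)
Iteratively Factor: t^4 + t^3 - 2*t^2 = (t)*(t^3 + t^2 - 2*t) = t*(t + 2)*(t^2 - t) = t^2*(t + 2)*(t - 1)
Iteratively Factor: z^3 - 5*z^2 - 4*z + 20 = (z + 2)*(z^2 - 7*z + 10) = (z - 5)*(z + 2)*(z - 2)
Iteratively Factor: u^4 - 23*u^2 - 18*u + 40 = (u + 2)*(u^3 - 2*u^2 - 19*u + 20) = (u - 1)*(u + 2)*(u^2 - u - 20) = (u - 1)*(u + 2)*(u + 4)*(u - 5)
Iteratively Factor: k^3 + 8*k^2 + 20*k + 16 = (k + 4)*(k^2 + 4*k + 4) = (k + 2)*(k + 4)*(k + 2)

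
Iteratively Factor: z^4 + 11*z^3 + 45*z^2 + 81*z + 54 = (z + 3)*(z^3 + 8*z^2 + 21*z + 18) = (z + 2)*(z + 3)*(z^2 + 6*z + 9) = (z + 2)*(z + 3)^2*(z + 3)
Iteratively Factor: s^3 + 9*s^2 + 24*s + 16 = (s + 1)*(s^2 + 8*s + 16) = (s + 1)*(s + 4)*(s + 4)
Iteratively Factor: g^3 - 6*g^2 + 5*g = (g - 1)*(g^2 - 5*g) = g*(g - 1)*(g - 5)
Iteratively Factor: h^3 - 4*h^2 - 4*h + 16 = (h - 4)*(h^2 - 4) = (h - 4)*(h + 2)*(h - 2)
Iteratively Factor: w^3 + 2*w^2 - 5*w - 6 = (w + 3)*(w^2 - w - 2) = (w + 1)*(w + 3)*(w - 2)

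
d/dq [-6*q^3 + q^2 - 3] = 2*q*(1 - 9*q)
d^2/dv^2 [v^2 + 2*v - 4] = 2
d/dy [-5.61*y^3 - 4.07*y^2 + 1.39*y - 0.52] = -16.83*y^2 - 8.14*y + 1.39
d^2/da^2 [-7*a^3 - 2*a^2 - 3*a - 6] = -42*a - 4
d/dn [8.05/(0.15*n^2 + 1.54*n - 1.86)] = (-2.415*n - 12.397)/(0.15*n^2 + 1.54*n - 1.86)^2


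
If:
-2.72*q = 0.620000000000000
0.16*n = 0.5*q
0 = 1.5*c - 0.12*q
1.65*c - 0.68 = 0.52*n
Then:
No Solution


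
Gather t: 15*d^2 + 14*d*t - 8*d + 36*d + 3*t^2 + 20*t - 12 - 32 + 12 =15*d^2 + 28*d + 3*t^2 + t*(14*d + 20) - 32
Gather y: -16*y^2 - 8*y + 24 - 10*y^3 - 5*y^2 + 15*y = -10*y^3 - 21*y^2 + 7*y + 24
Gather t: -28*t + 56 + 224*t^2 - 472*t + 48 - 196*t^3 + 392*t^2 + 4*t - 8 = -196*t^3 + 616*t^2 - 496*t + 96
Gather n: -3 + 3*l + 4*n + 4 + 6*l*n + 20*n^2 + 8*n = 3*l + 20*n^2 + n*(6*l + 12) + 1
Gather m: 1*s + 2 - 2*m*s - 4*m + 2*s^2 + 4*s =m*(-2*s - 4) + 2*s^2 + 5*s + 2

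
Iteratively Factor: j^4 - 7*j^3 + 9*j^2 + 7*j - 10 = (j - 2)*(j^3 - 5*j^2 - j + 5) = (j - 2)*(j + 1)*(j^2 - 6*j + 5) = (j - 2)*(j - 1)*(j + 1)*(j - 5)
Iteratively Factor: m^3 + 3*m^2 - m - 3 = (m + 1)*(m^2 + 2*m - 3) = (m + 1)*(m + 3)*(m - 1)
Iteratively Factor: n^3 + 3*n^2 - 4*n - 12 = (n - 2)*(n^2 + 5*n + 6) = (n - 2)*(n + 2)*(n + 3)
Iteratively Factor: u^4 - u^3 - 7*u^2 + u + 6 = (u - 3)*(u^3 + 2*u^2 - u - 2) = (u - 3)*(u + 2)*(u^2 - 1) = (u - 3)*(u + 1)*(u + 2)*(u - 1)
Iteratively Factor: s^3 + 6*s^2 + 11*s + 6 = (s + 1)*(s^2 + 5*s + 6) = (s + 1)*(s + 2)*(s + 3)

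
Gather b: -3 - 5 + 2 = -6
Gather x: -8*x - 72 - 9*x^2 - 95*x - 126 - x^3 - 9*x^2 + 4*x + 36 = -x^3 - 18*x^2 - 99*x - 162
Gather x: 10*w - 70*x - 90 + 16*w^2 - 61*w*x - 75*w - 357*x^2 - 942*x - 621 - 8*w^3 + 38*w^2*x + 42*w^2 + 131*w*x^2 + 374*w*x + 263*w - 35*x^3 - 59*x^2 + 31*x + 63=-8*w^3 + 58*w^2 + 198*w - 35*x^3 + x^2*(131*w - 416) + x*(38*w^2 + 313*w - 981) - 648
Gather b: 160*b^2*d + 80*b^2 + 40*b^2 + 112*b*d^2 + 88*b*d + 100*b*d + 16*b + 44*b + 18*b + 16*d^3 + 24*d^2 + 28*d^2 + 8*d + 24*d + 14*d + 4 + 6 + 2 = b^2*(160*d + 120) + b*(112*d^2 + 188*d + 78) + 16*d^3 + 52*d^2 + 46*d + 12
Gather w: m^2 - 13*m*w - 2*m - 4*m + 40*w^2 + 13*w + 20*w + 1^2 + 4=m^2 - 6*m + 40*w^2 + w*(33 - 13*m) + 5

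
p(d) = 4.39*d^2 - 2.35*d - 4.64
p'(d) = 8.78*d - 2.35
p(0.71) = -4.10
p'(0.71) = 3.88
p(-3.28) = 50.30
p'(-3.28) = -31.15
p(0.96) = -2.85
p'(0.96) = 6.08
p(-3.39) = 53.78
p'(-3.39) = -32.11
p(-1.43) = 7.70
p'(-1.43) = -14.91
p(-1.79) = 13.63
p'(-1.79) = -18.07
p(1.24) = -0.80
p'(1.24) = 8.54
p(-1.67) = 11.53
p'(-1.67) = -17.01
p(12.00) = 599.32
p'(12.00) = 103.01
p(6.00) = 139.30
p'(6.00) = 50.33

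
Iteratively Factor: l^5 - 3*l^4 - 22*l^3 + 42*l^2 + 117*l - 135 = (l + 3)*(l^4 - 6*l^3 - 4*l^2 + 54*l - 45) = (l - 1)*(l + 3)*(l^3 - 5*l^2 - 9*l + 45) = (l - 1)*(l + 3)^2*(l^2 - 8*l + 15) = (l - 5)*(l - 1)*(l + 3)^2*(l - 3)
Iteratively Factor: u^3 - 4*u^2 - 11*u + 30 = (u - 2)*(u^2 - 2*u - 15) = (u - 2)*(u + 3)*(u - 5)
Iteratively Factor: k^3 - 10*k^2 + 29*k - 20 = (k - 1)*(k^2 - 9*k + 20) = (k - 4)*(k - 1)*(k - 5)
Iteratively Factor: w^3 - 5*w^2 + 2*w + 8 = (w + 1)*(w^2 - 6*w + 8) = (w - 2)*(w + 1)*(w - 4)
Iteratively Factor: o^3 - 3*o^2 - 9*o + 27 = (o - 3)*(o^2 - 9) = (o - 3)^2*(o + 3)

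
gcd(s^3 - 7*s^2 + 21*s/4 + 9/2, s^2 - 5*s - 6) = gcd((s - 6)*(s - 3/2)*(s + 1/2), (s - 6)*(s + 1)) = s - 6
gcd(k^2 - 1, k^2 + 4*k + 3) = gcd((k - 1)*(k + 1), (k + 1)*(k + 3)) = k + 1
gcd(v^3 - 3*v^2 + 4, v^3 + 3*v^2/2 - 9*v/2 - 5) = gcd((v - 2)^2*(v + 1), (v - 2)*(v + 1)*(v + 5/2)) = v^2 - v - 2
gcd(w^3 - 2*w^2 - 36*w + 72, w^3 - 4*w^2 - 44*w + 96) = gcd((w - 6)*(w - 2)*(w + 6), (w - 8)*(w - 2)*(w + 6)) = w^2 + 4*w - 12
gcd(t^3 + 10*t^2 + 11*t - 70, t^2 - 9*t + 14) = t - 2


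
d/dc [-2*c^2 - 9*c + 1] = -4*c - 9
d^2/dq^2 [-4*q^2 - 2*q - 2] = -8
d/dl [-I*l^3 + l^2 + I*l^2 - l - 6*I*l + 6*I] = -3*I*l^2 + 2*l*(1 + I) - 1 - 6*I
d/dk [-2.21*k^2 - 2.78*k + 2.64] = -4.42*k - 2.78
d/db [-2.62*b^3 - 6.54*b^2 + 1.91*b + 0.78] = -7.86*b^2 - 13.08*b + 1.91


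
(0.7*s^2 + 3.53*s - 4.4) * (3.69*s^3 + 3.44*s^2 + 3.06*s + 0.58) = 2.583*s^5 + 15.4337*s^4 - 1.9508*s^3 - 3.9282*s^2 - 11.4166*s - 2.552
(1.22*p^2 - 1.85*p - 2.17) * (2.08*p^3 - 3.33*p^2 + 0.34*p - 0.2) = 2.5376*p^5 - 7.9106*p^4 + 2.0617*p^3 + 6.3531*p^2 - 0.3678*p + 0.434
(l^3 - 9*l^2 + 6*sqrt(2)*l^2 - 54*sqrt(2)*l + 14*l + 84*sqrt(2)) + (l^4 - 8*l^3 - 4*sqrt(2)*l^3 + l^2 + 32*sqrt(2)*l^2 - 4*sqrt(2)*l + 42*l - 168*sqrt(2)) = l^4 - 7*l^3 - 4*sqrt(2)*l^3 - 8*l^2 + 38*sqrt(2)*l^2 - 58*sqrt(2)*l + 56*l - 84*sqrt(2)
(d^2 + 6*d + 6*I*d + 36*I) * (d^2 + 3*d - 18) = d^4 + 9*d^3 + 6*I*d^3 + 54*I*d^2 - 108*d - 648*I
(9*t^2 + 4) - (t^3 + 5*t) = -t^3 + 9*t^2 - 5*t + 4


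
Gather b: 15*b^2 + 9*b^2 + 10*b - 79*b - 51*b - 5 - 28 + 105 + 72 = 24*b^2 - 120*b + 144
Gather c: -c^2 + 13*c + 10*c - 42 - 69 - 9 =-c^2 + 23*c - 120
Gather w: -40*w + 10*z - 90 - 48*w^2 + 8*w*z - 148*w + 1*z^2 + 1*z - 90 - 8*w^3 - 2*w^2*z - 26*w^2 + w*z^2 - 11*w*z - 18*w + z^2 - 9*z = -8*w^3 + w^2*(-2*z - 74) + w*(z^2 - 3*z - 206) + 2*z^2 + 2*z - 180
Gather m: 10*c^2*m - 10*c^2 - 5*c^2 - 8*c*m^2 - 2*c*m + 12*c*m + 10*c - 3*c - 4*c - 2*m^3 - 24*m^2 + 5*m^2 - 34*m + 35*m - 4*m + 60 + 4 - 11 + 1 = -15*c^2 + 3*c - 2*m^3 + m^2*(-8*c - 19) + m*(10*c^2 + 10*c - 3) + 54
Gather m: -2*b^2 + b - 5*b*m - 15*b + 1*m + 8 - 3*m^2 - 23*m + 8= -2*b^2 - 14*b - 3*m^2 + m*(-5*b - 22) + 16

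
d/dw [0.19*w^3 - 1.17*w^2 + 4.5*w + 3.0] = 0.57*w^2 - 2.34*w + 4.5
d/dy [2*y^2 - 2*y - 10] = 4*y - 2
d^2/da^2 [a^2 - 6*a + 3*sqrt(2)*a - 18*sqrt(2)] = 2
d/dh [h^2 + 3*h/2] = 2*h + 3/2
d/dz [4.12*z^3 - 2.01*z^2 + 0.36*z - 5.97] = 12.36*z^2 - 4.02*z + 0.36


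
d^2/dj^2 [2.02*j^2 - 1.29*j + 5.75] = 4.04000000000000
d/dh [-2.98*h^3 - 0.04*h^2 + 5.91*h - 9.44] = -8.94*h^2 - 0.08*h + 5.91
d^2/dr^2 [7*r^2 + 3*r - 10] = 14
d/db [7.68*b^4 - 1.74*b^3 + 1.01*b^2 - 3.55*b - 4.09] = 30.72*b^3 - 5.22*b^2 + 2.02*b - 3.55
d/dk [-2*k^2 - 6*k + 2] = -4*k - 6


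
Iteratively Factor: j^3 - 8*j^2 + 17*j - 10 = (j - 2)*(j^2 - 6*j + 5) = (j - 5)*(j - 2)*(j - 1)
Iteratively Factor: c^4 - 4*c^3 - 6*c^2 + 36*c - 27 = (c - 1)*(c^3 - 3*c^2 - 9*c + 27) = (c - 1)*(c + 3)*(c^2 - 6*c + 9) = (c - 3)*(c - 1)*(c + 3)*(c - 3)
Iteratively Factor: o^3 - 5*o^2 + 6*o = (o - 3)*(o^2 - 2*o) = o*(o - 3)*(o - 2)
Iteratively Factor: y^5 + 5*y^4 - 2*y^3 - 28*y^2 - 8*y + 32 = (y - 1)*(y^4 + 6*y^3 + 4*y^2 - 24*y - 32) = (y - 2)*(y - 1)*(y^3 + 8*y^2 + 20*y + 16) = (y - 2)*(y - 1)*(y + 4)*(y^2 + 4*y + 4) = (y - 2)*(y - 1)*(y + 2)*(y + 4)*(y + 2)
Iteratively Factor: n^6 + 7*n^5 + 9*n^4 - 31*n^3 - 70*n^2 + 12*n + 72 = (n + 3)*(n^5 + 4*n^4 - 3*n^3 - 22*n^2 - 4*n + 24) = (n - 1)*(n + 3)*(n^4 + 5*n^3 + 2*n^2 - 20*n - 24) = (n - 1)*(n + 3)^2*(n^3 + 2*n^2 - 4*n - 8) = (n - 2)*(n - 1)*(n + 3)^2*(n^2 + 4*n + 4) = (n - 2)*(n - 1)*(n + 2)*(n + 3)^2*(n + 2)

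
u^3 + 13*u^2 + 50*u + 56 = (u + 2)*(u + 4)*(u + 7)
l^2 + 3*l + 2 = (l + 1)*(l + 2)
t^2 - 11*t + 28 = (t - 7)*(t - 4)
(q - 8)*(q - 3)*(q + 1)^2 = q^4 - 9*q^3 + 3*q^2 + 37*q + 24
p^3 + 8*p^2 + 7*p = p*(p + 1)*(p + 7)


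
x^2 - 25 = (x - 5)*(x + 5)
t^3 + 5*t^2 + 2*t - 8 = (t - 1)*(t + 2)*(t + 4)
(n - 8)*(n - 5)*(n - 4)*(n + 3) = n^4 - 14*n^3 + 41*n^2 + 116*n - 480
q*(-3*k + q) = -3*k*q + q^2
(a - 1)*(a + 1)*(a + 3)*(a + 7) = a^4 + 10*a^3 + 20*a^2 - 10*a - 21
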